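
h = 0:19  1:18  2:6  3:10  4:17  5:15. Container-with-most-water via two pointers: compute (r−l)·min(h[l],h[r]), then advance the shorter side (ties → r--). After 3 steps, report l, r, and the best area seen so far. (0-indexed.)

l=0, r=2, best area=75

l=0 r=5: min(19,15)*5=75 best=75 *, r--
l=0 r=4: min(19,17)*4=68 best=75, r--
l=0 r=3: min(19,10)*3=30 best=75, r--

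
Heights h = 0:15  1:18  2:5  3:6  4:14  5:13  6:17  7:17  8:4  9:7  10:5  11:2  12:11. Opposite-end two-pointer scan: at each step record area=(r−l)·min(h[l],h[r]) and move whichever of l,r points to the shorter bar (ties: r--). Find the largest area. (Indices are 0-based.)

l=0 r=12: min(15,11)*12=132 best=132 *, r--
l=0 r=11: min(15,2)*11=22 best=132, r--
l=0 r=10: min(15,5)*10=50 best=132, r--
l=0 r=9: min(15,7)*9=63 best=132, r--
l=0 r=8: min(15,4)*8=32 best=132, r--
l=0 r=7: min(15,17)*7=105 best=132, l++
l=1 r=7: min(18,17)*6=102 best=132, r--
l=1 r=6: min(18,17)*5=85 best=132, r--
l=1 r=5: min(18,13)*4=52 best=132, r--
l=1 r=4: min(18,14)*3=42 best=132, r--
l=1 r=3: min(18,6)*2=12 best=132, r--
l=1 r=2: min(18,5)*1=5 best=132, r--

max area = 132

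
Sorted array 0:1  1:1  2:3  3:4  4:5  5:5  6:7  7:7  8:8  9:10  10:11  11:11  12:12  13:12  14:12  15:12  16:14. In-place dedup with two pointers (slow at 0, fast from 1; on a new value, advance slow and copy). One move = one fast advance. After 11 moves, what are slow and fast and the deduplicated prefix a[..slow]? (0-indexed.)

slow=0 fast=1: a[fast]=1=a[slow] dup, fast++
slow=0 fast=2: a[fast]=3≠a[slow]=1 write a[1]=3, slow++,fast++
slow=1 fast=3: a[fast]=4≠a[slow]=3 write a[2]=4, slow++,fast++
slow=2 fast=4: a[fast]=5≠a[slow]=4 write a[3]=5, slow++,fast++
slow=3 fast=5: a[fast]=5=a[slow] dup, fast++
slow=3 fast=6: a[fast]=7≠a[slow]=5 write a[4]=7, slow++,fast++
slow=4 fast=7: a[fast]=7=a[slow] dup, fast++
slow=4 fast=8: a[fast]=8≠a[slow]=7 write a[5]=8, slow++,fast++
slow=5 fast=9: a[fast]=10≠a[slow]=8 write a[6]=10, slow++,fast++
slow=6 fast=10: a[fast]=11≠a[slow]=10 write a[7]=11, slow++,fast++
slow=7 fast=11: a[fast]=11=a[slow] dup, fast++

slow=7, fast=12, prefix=[1, 3, 4, 5, 7, 8, 10, 11]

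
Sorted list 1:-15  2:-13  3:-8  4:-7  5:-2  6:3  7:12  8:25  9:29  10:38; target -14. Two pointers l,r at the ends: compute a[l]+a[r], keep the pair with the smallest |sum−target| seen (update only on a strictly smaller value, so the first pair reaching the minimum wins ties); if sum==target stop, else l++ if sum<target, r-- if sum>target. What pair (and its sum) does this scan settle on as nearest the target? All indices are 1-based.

[1,10] -15+38=23 d=37 * → r--
[1,9] -15+29=14 d=28 * → r--
[1,8] -15+25=10 d=24 * → r--
[1,7] -15+12=-3 d=11 * → r--
[1,6] -15+3=-12 d=2 * → r--
[1,5] -15+-2=-17 d=3 → l++
[2,5] -13+-2=-15 d=1 * → l++
[3,5] -8+-2=-10 d=4 → r--
[3,4] -8+-7=-15 d=1 → l++

pair (-13, -2) with sum -15 (|Δ|=1)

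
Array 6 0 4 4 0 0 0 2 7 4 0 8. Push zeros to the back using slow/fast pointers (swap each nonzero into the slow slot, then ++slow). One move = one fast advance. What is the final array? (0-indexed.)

[6, 4, 4, 2, 7, 4, 8, 0, 0, 0, 0, 0]

(s=0,f=0) a[fast]=6≠0 swap→a[0]=6 → slow++,fast++
(s=1,f=1) a[fast]=0 → fast++
(s=1,f=2) a[fast]=4≠0 swap→a[1]=4 → slow++,fast++
(s=2,f=3) a[fast]=4≠0 swap→a[2]=4 → slow++,fast++
(s=3,f=4) a[fast]=0 → fast++
(s=3,f=5) a[fast]=0 → fast++
(s=3,f=6) a[fast]=0 → fast++
(s=3,f=7) a[fast]=2≠0 swap→a[3]=2 → slow++,fast++
(s=4,f=8) a[fast]=7≠0 swap→a[4]=7 → slow++,fast++
(s=5,f=9) a[fast]=4≠0 swap→a[5]=4 → slow++,fast++
(s=6,f=10) a[fast]=0 → fast++
(s=6,f=11) a[fast]=8≠0 swap→a[6]=8 → slow++,fast++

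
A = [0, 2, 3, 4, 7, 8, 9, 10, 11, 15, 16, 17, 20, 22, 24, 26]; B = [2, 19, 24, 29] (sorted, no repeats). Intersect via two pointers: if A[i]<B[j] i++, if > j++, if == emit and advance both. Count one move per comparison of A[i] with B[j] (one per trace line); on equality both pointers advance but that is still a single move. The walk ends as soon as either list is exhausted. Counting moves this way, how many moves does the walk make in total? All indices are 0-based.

17 moves

[i=0,j=0] 0<2 → i++
[i=1,j=0] 2==2 emit → i++,j++
[i=2,j=1] 3<19 → i++
[i=3,j=1] 4<19 → i++
[i=4,j=1] 7<19 → i++
[i=5,j=1] 8<19 → i++
[i=6,j=1] 9<19 → i++
[i=7,j=1] 10<19 → i++
[i=8,j=1] 11<19 → i++
[i=9,j=1] 15<19 → i++
[i=10,j=1] 16<19 → i++
[i=11,j=1] 17<19 → i++
[i=12,j=1] 20>19 → j++
[i=12,j=2] 20<24 → i++
[i=13,j=2] 22<24 → i++
[i=14,j=2] 24==24 emit → i++,j++
[i=15,j=3] 26<29 → i++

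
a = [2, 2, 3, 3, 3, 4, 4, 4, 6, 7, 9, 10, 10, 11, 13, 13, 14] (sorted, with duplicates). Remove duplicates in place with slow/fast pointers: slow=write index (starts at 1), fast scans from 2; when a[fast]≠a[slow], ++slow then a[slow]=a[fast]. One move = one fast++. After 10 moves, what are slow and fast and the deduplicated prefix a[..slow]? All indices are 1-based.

(s=1,f=2) a[fast]=2=a[slow] dup → fast++
(s=1,f=3) a[fast]=3≠a[slow]=2 write a[2]=3 → slow++,fast++
(s=2,f=4) a[fast]=3=a[slow] dup → fast++
(s=2,f=5) a[fast]=3=a[slow] dup → fast++
(s=2,f=6) a[fast]=4≠a[slow]=3 write a[3]=4 → slow++,fast++
(s=3,f=7) a[fast]=4=a[slow] dup → fast++
(s=3,f=8) a[fast]=4=a[slow] dup → fast++
(s=3,f=9) a[fast]=6≠a[slow]=4 write a[4]=6 → slow++,fast++
(s=4,f=10) a[fast]=7≠a[slow]=6 write a[5]=7 → slow++,fast++
(s=5,f=11) a[fast]=9≠a[slow]=7 write a[6]=9 → slow++,fast++

slow=6, fast=12, prefix=[2, 3, 4, 6, 7, 9]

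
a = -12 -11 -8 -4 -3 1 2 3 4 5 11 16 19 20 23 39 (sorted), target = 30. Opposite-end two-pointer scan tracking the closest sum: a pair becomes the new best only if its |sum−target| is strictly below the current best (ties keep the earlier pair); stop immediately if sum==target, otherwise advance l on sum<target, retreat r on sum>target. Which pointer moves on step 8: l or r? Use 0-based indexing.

l=0 r=15: -12+39=27 d=3 *, l++
l=1 r=15: -11+39=28 d=2 *, l++
l=2 r=15: -8+39=31 d=1 *, r--
l=2 r=14: -8+23=15 d=15, l++
l=3 r=14: -4+23=19 d=11, l++
l=4 r=14: -3+23=20 d=10, l++
l=5 r=14: 1+23=24 d=6, l++
l=6 r=14: 2+23=25 d=5, l++

l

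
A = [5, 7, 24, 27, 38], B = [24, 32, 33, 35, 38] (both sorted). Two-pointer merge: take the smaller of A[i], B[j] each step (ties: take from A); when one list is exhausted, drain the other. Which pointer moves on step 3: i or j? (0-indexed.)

i=0 j=0: A[i]=5<=B[j]=24 take 5, i++
i=1 j=0: A[i]=7<=B[j]=24 take 7, i++
i=2 j=0: A[i]=24<=B[j]=24 take 24, i++

i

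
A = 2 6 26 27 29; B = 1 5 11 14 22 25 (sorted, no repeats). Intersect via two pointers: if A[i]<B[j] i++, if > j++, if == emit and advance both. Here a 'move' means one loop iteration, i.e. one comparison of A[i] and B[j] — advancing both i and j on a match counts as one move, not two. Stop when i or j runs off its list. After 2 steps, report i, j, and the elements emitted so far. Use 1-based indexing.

[i=1,j=1] 2>1 → j++
[i=1,j=2] 2<5 → i++

i=2, j=2, emitted=[]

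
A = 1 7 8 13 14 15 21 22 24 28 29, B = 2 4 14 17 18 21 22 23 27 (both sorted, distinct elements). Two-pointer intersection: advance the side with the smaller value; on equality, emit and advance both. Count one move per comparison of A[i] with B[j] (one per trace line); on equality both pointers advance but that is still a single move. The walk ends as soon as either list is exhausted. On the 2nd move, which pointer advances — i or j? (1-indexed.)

j

[i=1,j=1] 1<2 → i++
[i=2,j=1] 7>2 → j++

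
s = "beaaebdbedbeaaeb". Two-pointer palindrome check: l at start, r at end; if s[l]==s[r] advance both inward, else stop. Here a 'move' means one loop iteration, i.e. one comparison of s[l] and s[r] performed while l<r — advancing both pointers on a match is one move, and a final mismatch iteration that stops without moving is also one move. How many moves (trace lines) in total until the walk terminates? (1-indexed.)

[1,16] 'b'=='b' → l++,r--
[2,15] 'e'=='e' → l++,r--
[3,14] 'a'=='a' → l++,r--
[4,13] 'a'=='a' → l++,r--
[5,12] 'e'=='e' → l++,r--
[6,11] 'b'=='b' → l++,r--
[7,10] 'd'=='d' → l++,r--
[8,9] 'b'!='e' → stop

8 moves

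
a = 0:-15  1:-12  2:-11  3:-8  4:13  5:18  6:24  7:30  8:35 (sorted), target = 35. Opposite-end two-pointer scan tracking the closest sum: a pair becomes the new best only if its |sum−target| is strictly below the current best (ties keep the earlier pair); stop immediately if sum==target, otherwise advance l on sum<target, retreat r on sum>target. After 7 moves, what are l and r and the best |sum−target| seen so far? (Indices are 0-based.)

l=4, r=5, best |Δ|=2

l=0 r=8: -15+35=20 d=15 *, l++
l=1 r=8: -12+35=23 d=12 *, l++
l=2 r=8: -11+35=24 d=11 *, l++
l=3 r=8: -8+35=27 d=8 *, l++
l=4 r=8: 13+35=48 d=13, r--
l=4 r=7: 13+30=43 d=8, r--
l=4 r=6: 13+24=37 d=2 *, r--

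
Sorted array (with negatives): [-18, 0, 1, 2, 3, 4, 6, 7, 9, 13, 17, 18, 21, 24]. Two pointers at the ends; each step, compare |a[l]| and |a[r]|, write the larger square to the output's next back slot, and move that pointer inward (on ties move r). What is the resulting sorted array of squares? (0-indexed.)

[0,13] |-18|<=|24| out[13]=576 → r--
[0,12] |-18|<=|21| out[12]=441 → r--
[0,11] |-18|<=|18| out[11]=324 → r--
[0,10] |-18|>|17| out[10]=324 → l++
[1,10] |0|<=|17| out[9]=289 → r--
[1,9] |0|<=|13| out[8]=169 → r--
[1,8] |0|<=|9| out[7]=81 → r--
[1,7] |0|<=|7| out[6]=49 → r--
[1,6] |0|<=|6| out[5]=36 → r--
[1,5] |0|<=|4| out[4]=16 → r--
[1,4] |0|<=|3| out[3]=9 → r--
[1,3] |0|<=|2| out[2]=4 → r--
[1,2] |0|<=|1| out[1]=1 → r--
[1,1] |0|<=|0| out[0]=0 → r--

[0, 1, 4, 9, 16, 36, 49, 81, 169, 289, 324, 324, 441, 576]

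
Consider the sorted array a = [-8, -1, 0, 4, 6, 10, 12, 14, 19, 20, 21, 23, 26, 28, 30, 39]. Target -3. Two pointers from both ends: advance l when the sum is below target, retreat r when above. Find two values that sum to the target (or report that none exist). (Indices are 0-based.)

l=0 r=15: -8+39=31 >-3, r--
l=0 r=14: -8+30=22 >-3, r--
l=0 r=13: -8+28=20 >-3, r--
l=0 r=12: -8+26=18 >-3, r--
l=0 r=11: -8+23=15 >-3, r--
l=0 r=10: -8+21=13 >-3, r--
l=0 r=9: -8+20=12 >-3, r--
l=0 r=8: -8+19=11 >-3, r--
l=0 r=7: -8+14=6 >-3, r--
l=0 r=6: -8+12=4 >-3, r--
l=0 r=5: -8+10=2 >-3, r--
l=0 r=4: -8+6=-2 >-3, r--
l=0 r=3: -8+4=-4 <-3, l++
l=1 r=3: -1+4=3 >-3, r--
l=1 r=2: -1+0=-1 >-3, r--

no pair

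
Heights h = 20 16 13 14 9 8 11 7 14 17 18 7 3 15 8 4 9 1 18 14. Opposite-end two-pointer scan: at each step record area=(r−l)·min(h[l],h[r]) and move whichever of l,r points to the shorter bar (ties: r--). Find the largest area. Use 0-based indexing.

[0,19] min(20,14)*19=266 best=266 * → r--
[0,18] min(20,18)*18=324 best=324 * → r--
[0,17] min(20,1)*17=17 best=324 → r--
[0,16] min(20,9)*16=144 best=324 → r--
[0,15] min(20,4)*15=60 best=324 → r--
[0,14] min(20,8)*14=112 best=324 → r--
[0,13] min(20,15)*13=195 best=324 → r--
[0,12] min(20,3)*12=36 best=324 → r--
[0,11] min(20,7)*11=77 best=324 → r--
[0,10] min(20,18)*10=180 best=324 → r--
[0,9] min(20,17)*9=153 best=324 → r--
[0,8] min(20,14)*8=112 best=324 → r--
[0,7] min(20,7)*7=49 best=324 → r--
[0,6] min(20,11)*6=66 best=324 → r--
[0,5] min(20,8)*5=40 best=324 → r--
[0,4] min(20,9)*4=36 best=324 → r--
[0,3] min(20,14)*3=42 best=324 → r--
[0,2] min(20,13)*2=26 best=324 → r--
[0,1] min(20,16)*1=16 best=324 → r--

max area = 324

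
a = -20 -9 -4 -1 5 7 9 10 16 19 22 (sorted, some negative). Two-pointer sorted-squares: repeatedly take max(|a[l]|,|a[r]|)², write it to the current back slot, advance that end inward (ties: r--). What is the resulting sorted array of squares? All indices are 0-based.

[1, 16, 25, 49, 81, 81, 100, 256, 361, 400, 484]

l=0 r=10: |-20|<=|22| out[10]=484, r--
l=0 r=9: |-20|>|19| out[9]=400, l++
l=1 r=9: |-9|<=|19| out[8]=361, r--
l=1 r=8: |-9|<=|16| out[7]=256, r--
l=1 r=7: |-9|<=|10| out[6]=100, r--
l=1 r=6: |-9|<=|9| out[5]=81, r--
l=1 r=5: |-9|>|7| out[4]=81, l++
l=2 r=5: |-4|<=|7| out[3]=49, r--
l=2 r=4: |-4|<=|5| out[2]=25, r--
l=2 r=3: |-4|>|-1| out[1]=16, l++
l=3 r=3: |-1|<=|-1| out[0]=1, r--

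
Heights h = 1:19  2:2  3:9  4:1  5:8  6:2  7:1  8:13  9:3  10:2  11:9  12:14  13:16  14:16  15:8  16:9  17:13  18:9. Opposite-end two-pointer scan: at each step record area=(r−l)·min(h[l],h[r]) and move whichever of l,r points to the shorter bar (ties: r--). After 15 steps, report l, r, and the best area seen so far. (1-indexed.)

l=1, r=3, best area=208

l=1 r=18: min(19,9)*17=153 best=153 *, r--
l=1 r=17: min(19,13)*16=208 best=208 *, r--
l=1 r=16: min(19,9)*15=135 best=208, r--
l=1 r=15: min(19,8)*14=112 best=208, r--
l=1 r=14: min(19,16)*13=208 best=208, r--
l=1 r=13: min(19,16)*12=192 best=208, r--
l=1 r=12: min(19,14)*11=154 best=208, r--
l=1 r=11: min(19,9)*10=90 best=208, r--
l=1 r=10: min(19,2)*9=18 best=208, r--
l=1 r=9: min(19,3)*8=24 best=208, r--
l=1 r=8: min(19,13)*7=91 best=208, r--
l=1 r=7: min(19,1)*6=6 best=208, r--
l=1 r=6: min(19,2)*5=10 best=208, r--
l=1 r=5: min(19,8)*4=32 best=208, r--
l=1 r=4: min(19,1)*3=3 best=208, r--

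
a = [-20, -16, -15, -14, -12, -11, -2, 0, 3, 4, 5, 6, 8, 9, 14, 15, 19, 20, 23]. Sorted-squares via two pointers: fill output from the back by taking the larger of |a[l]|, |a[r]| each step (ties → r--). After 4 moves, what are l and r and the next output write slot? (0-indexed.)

[0,18] |-20|<=|23| out[18]=529 → r--
[0,17] |-20|<=|20| out[17]=400 → r--
[0,16] |-20|>|19| out[16]=400 → l++
[1,16] |-16|<=|19| out[15]=361 → r--

l=1, r=15, next write slot=14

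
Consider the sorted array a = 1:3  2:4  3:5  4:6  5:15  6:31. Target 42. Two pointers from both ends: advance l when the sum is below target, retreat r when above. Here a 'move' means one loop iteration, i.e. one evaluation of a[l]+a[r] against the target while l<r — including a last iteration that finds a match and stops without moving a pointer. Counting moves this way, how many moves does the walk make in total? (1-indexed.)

5 moves

[1,6] 3+31=34 <42 → l++
[2,6] 4+31=35 <42 → l++
[3,6] 5+31=36 <42 → l++
[4,6] 6+31=37 <42 → l++
[5,6] 15+31=46 >42 → r--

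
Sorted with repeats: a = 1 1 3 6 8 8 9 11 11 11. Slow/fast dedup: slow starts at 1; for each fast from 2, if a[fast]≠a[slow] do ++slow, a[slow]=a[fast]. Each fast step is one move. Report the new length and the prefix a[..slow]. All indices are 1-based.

length 6; prefix = [1, 3, 6, 8, 9, 11]

(s=1,f=2) a[fast]=1=a[slow] dup → fast++
(s=1,f=3) a[fast]=3≠a[slow]=1 write a[2]=3 → slow++,fast++
(s=2,f=4) a[fast]=6≠a[slow]=3 write a[3]=6 → slow++,fast++
(s=3,f=5) a[fast]=8≠a[slow]=6 write a[4]=8 → slow++,fast++
(s=4,f=6) a[fast]=8=a[slow] dup → fast++
(s=4,f=7) a[fast]=9≠a[slow]=8 write a[5]=9 → slow++,fast++
(s=5,f=8) a[fast]=11≠a[slow]=9 write a[6]=11 → slow++,fast++
(s=6,f=9) a[fast]=11=a[slow] dup → fast++
(s=6,f=10) a[fast]=11=a[slow] dup → fast++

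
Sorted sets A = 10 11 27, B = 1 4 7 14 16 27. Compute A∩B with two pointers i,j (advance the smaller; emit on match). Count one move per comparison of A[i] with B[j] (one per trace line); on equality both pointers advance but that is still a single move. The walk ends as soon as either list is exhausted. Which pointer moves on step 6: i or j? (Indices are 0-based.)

j

[i=0,j=0] 10>1 → j++
[i=0,j=1] 10>4 → j++
[i=0,j=2] 10>7 → j++
[i=0,j=3] 10<14 → i++
[i=1,j=3] 11<14 → i++
[i=2,j=3] 27>14 → j++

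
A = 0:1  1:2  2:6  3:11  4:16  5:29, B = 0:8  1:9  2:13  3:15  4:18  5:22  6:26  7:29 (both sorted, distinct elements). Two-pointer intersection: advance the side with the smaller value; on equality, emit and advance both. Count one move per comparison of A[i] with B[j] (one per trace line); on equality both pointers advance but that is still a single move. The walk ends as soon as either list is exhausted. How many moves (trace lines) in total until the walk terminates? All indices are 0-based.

13 moves

[i=0,j=0] 1<8 → i++
[i=1,j=0] 2<8 → i++
[i=2,j=0] 6<8 → i++
[i=3,j=0] 11>8 → j++
[i=3,j=1] 11>9 → j++
[i=3,j=2] 11<13 → i++
[i=4,j=2] 16>13 → j++
[i=4,j=3] 16>15 → j++
[i=4,j=4] 16<18 → i++
[i=5,j=4] 29>18 → j++
[i=5,j=5] 29>22 → j++
[i=5,j=6] 29>26 → j++
[i=5,j=7] 29==29 emit → i++,j++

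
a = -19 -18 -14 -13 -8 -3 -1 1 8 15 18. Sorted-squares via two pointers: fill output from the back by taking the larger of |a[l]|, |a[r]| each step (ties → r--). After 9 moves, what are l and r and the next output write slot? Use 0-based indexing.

[0,10] |-19|>|18| out[10]=361 → l++
[1,10] |-18|<=|18| out[9]=324 → r--
[1,9] |-18|>|15| out[8]=324 → l++
[2,9] |-14|<=|15| out[7]=225 → r--
[2,8] |-14|>|8| out[6]=196 → l++
[3,8] |-13|>|8| out[5]=169 → l++
[4,8] |-8|<=|8| out[4]=64 → r--
[4,7] |-8|>|1| out[3]=64 → l++
[5,7] |-3|>|1| out[2]=9 → l++

l=6, r=7, next write slot=1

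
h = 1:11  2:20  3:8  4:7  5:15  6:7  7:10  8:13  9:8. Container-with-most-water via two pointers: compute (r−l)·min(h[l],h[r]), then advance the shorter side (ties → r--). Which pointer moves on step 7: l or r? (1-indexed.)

r

[1,9] min(11,8)*8=64 best=64 * → r--
[1,8] min(11,13)*7=77 best=77 * → l++
[2,8] min(20,13)*6=78 best=78 * → r--
[2,7] min(20,10)*5=50 best=78 → r--
[2,6] min(20,7)*4=28 best=78 → r--
[2,5] min(20,15)*3=45 best=78 → r--
[2,4] min(20,7)*2=14 best=78 → r--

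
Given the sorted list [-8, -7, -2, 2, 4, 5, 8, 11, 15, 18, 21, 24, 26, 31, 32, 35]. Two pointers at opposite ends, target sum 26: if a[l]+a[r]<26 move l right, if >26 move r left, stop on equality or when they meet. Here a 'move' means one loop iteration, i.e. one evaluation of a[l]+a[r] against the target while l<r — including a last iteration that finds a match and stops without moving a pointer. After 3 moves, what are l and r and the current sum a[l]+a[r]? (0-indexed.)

[0,15] -8+35=27 >26 → r--
[0,14] -8+32=24 <26 → l++
[1,14] -7+32=25 <26 → l++

l=2, r=14, sum=30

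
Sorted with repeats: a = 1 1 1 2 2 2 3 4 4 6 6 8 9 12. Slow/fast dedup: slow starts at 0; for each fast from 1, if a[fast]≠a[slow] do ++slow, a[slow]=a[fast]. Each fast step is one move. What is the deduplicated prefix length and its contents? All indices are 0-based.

slow=0 fast=1: a[fast]=1=a[slow] dup, fast++
slow=0 fast=2: a[fast]=1=a[slow] dup, fast++
slow=0 fast=3: a[fast]=2≠a[slow]=1 write a[1]=2, slow++,fast++
slow=1 fast=4: a[fast]=2=a[slow] dup, fast++
slow=1 fast=5: a[fast]=2=a[slow] dup, fast++
slow=1 fast=6: a[fast]=3≠a[slow]=2 write a[2]=3, slow++,fast++
slow=2 fast=7: a[fast]=4≠a[slow]=3 write a[3]=4, slow++,fast++
slow=3 fast=8: a[fast]=4=a[slow] dup, fast++
slow=3 fast=9: a[fast]=6≠a[slow]=4 write a[4]=6, slow++,fast++
slow=4 fast=10: a[fast]=6=a[slow] dup, fast++
slow=4 fast=11: a[fast]=8≠a[slow]=6 write a[5]=8, slow++,fast++
slow=5 fast=12: a[fast]=9≠a[slow]=8 write a[6]=9, slow++,fast++
slow=6 fast=13: a[fast]=12≠a[slow]=9 write a[7]=12, slow++,fast++

length 8; prefix = [1, 2, 3, 4, 6, 8, 9, 12]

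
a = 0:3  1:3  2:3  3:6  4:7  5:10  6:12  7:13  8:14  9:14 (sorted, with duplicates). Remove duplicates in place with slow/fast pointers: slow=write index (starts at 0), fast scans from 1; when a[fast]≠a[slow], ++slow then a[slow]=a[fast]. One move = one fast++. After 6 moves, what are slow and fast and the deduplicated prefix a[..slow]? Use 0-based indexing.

(s=0,f=1) a[fast]=3=a[slow] dup → fast++
(s=0,f=2) a[fast]=3=a[slow] dup → fast++
(s=0,f=3) a[fast]=6≠a[slow]=3 write a[1]=6 → slow++,fast++
(s=1,f=4) a[fast]=7≠a[slow]=6 write a[2]=7 → slow++,fast++
(s=2,f=5) a[fast]=10≠a[slow]=7 write a[3]=10 → slow++,fast++
(s=3,f=6) a[fast]=12≠a[slow]=10 write a[4]=12 → slow++,fast++

slow=4, fast=7, prefix=[3, 6, 7, 10, 12]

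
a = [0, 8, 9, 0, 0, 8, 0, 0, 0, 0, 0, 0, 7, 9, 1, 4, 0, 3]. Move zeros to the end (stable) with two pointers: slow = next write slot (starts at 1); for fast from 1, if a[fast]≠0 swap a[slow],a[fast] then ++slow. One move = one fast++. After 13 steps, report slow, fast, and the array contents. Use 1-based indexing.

slow=5, fast=14, a=[8, 9, 8, 7, 0, 0, 0, 0, 0, 0, 0, 0, 0, 9, 1, 4, 0, 3]

slow=1 fast=1: a[fast]=0, fast++
slow=1 fast=2: a[fast]=8≠0 swap→a[1]=8, slow++,fast++
slow=2 fast=3: a[fast]=9≠0 swap→a[2]=9, slow++,fast++
slow=3 fast=4: a[fast]=0, fast++
slow=3 fast=5: a[fast]=0, fast++
slow=3 fast=6: a[fast]=8≠0 swap→a[3]=8, slow++,fast++
slow=4 fast=7: a[fast]=0, fast++
slow=4 fast=8: a[fast]=0, fast++
slow=4 fast=9: a[fast]=0, fast++
slow=4 fast=10: a[fast]=0, fast++
slow=4 fast=11: a[fast]=0, fast++
slow=4 fast=12: a[fast]=0, fast++
slow=4 fast=13: a[fast]=7≠0 swap→a[4]=7, slow++,fast++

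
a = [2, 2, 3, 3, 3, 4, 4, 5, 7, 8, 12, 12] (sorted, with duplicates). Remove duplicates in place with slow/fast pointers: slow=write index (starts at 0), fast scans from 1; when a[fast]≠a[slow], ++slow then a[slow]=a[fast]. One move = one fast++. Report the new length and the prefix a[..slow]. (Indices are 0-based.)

length 7; prefix = [2, 3, 4, 5, 7, 8, 12]

slow=0 fast=1: a[fast]=2=a[slow] dup, fast++
slow=0 fast=2: a[fast]=3≠a[slow]=2 write a[1]=3, slow++,fast++
slow=1 fast=3: a[fast]=3=a[slow] dup, fast++
slow=1 fast=4: a[fast]=3=a[slow] dup, fast++
slow=1 fast=5: a[fast]=4≠a[slow]=3 write a[2]=4, slow++,fast++
slow=2 fast=6: a[fast]=4=a[slow] dup, fast++
slow=2 fast=7: a[fast]=5≠a[slow]=4 write a[3]=5, slow++,fast++
slow=3 fast=8: a[fast]=7≠a[slow]=5 write a[4]=7, slow++,fast++
slow=4 fast=9: a[fast]=8≠a[slow]=7 write a[5]=8, slow++,fast++
slow=5 fast=10: a[fast]=12≠a[slow]=8 write a[6]=12, slow++,fast++
slow=6 fast=11: a[fast]=12=a[slow] dup, fast++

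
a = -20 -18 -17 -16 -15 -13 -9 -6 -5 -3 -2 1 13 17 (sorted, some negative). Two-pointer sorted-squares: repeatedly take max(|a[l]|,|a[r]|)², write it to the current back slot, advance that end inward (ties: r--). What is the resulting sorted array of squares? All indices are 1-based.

l=1 r=14: |-20|>|17| out[14]=400, l++
l=2 r=14: |-18|>|17| out[13]=324, l++
l=3 r=14: |-17|<=|17| out[12]=289, r--
l=3 r=13: |-17|>|13| out[11]=289, l++
l=4 r=13: |-16|>|13| out[10]=256, l++
l=5 r=13: |-15|>|13| out[9]=225, l++
l=6 r=13: |-13|<=|13| out[8]=169, r--
l=6 r=12: |-13|>|1| out[7]=169, l++
l=7 r=12: |-9|>|1| out[6]=81, l++
l=8 r=12: |-6|>|1| out[5]=36, l++
l=9 r=12: |-5|>|1| out[4]=25, l++
l=10 r=12: |-3|>|1| out[3]=9, l++
l=11 r=12: |-2|>|1| out[2]=4, l++
l=12 r=12: |1|<=|1| out[1]=1, r--

[1, 4, 9, 25, 36, 81, 169, 169, 225, 256, 289, 289, 324, 400]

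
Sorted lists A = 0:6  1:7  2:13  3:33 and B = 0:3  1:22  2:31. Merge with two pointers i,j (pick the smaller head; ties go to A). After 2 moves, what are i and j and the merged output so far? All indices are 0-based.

i=0 j=0: A[i]=6>B[j]=3 take 3, j++
i=0 j=1: A[i]=6<=B[j]=22 take 6, i++

i=1, j=1, merged so far=[3, 6]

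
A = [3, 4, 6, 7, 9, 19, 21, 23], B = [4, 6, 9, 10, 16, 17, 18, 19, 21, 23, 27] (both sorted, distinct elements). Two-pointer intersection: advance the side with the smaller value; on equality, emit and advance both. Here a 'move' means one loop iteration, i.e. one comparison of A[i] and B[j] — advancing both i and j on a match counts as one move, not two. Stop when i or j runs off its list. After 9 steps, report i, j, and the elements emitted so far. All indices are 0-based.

i=5, j=7, emitted=[4, 6, 9]

i=0 j=0: 3<4, i++
i=1 j=0: 4==4 emit, i++,j++
i=2 j=1: 6==6 emit, i++,j++
i=3 j=2: 7<9, i++
i=4 j=2: 9==9 emit, i++,j++
i=5 j=3: 19>10, j++
i=5 j=4: 19>16, j++
i=5 j=5: 19>17, j++
i=5 j=6: 19>18, j++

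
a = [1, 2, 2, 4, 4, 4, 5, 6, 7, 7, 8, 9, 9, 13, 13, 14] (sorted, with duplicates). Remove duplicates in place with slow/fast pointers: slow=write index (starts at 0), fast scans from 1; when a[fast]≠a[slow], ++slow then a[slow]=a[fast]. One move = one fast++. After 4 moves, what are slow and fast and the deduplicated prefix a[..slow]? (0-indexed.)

slow=0 fast=1: a[fast]=2≠a[slow]=1 write a[1]=2, slow++,fast++
slow=1 fast=2: a[fast]=2=a[slow] dup, fast++
slow=1 fast=3: a[fast]=4≠a[slow]=2 write a[2]=4, slow++,fast++
slow=2 fast=4: a[fast]=4=a[slow] dup, fast++

slow=2, fast=5, prefix=[1, 2, 4]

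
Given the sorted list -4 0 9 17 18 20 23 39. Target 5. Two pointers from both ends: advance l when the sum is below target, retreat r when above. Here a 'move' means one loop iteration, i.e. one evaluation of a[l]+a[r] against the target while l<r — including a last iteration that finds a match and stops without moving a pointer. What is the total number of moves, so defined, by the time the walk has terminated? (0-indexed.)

l=0 r=7: -4+39=35 >5, r--
l=0 r=6: -4+23=19 >5, r--
l=0 r=5: -4+20=16 >5, r--
l=0 r=4: -4+18=14 >5, r--
l=0 r=3: -4+17=13 >5, r--
l=0 r=2: -4+9=5, found

6 moves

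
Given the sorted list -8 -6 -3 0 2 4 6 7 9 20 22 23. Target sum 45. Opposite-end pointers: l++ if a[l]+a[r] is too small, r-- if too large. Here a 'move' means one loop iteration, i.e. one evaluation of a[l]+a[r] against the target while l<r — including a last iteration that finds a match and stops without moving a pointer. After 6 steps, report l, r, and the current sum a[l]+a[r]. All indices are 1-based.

l=7, r=12, sum=29

l=1 r=12: -8+23=15 <45, l++
l=2 r=12: -6+23=17 <45, l++
l=3 r=12: -3+23=20 <45, l++
l=4 r=12: 0+23=23 <45, l++
l=5 r=12: 2+23=25 <45, l++
l=6 r=12: 4+23=27 <45, l++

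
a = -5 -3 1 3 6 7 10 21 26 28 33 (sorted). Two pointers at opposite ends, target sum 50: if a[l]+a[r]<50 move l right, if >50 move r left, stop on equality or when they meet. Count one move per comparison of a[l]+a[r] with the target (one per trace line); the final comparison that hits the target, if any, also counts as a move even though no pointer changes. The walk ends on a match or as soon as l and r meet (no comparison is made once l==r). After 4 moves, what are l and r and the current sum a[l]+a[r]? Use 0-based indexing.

l=4, r=10, sum=39

[0,10] -5+33=28 <50 → l++
[1,10] -3+33=30 <50 → l++
[2,10] 1+33=34 <50 → l++
[3,10] 3+33=36 <50 → l++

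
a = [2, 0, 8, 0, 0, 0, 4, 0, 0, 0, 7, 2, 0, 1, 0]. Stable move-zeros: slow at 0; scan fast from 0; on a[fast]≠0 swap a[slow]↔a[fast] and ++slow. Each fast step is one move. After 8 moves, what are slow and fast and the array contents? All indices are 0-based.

slow=3, fast=8, a=[2, 8, 4, 0, 0, 0, 0, 0, 0, 0, 7, 2, 0, 1, 0]

slow=0 fast=0: a[fast]=2≠0 swap→a[0]=2, slow++,fast++
slow=1 fast=1: a[fast]=0, fast++
slow=1 fast=2: a[fast]=8≠0 swap→a[1]=8, slow++,fast++
slow=2 fast=3: a[fast]=0, fast++
slow=2 fast=4: a[fast]=0, fast++
slow=2 fast=5: a[fast]=0, fast++
slow=2 fast=6: a[fast]=4≠0 swap→a[2]=4, slow++,fast++
slow=3 fast=7: a[fast]=0, fast++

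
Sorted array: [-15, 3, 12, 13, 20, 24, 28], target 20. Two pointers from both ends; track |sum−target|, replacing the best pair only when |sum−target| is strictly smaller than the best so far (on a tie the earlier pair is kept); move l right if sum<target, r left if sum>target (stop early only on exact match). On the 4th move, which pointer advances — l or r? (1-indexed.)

r

l=1 r=7: -15+28=13 d=7 *, l++
l=2 r=7: 3+28=31 d=11, r--
l=2 r=6: 3+24=27 d=7, r--
l=2 r=5: 3+20=23 d=3 *, r--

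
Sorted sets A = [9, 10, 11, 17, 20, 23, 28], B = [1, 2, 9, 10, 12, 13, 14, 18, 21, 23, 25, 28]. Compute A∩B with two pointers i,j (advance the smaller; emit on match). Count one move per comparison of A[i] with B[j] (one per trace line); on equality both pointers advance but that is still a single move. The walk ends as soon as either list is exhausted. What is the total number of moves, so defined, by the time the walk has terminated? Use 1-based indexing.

[i=1,j=1] 9>1 → j++
[i=1,j=2] 9>2 → j++
[i=1,j=3] 9==9 emit → i++,j++
[i=2,j=4] 10==10 emit → i++,j++
[i=3,j=5] 11<12 → i++
[i=4,j=5] 17>12 → j++
[i=4,j=6] 17>13 → j++
[i=4,j=7] 17>14 → j++
[i=4,j=8] 17<18 → i++
[i=5,j=8] 20>18 → j++
[i=5,j=9] 20<21 → i++
[i=6,j=9] 23>21 → j++
[i=6,j=10] 23==23 emit → i++,j++
[i=7,j=11] 28>25 → j++
[i=7,j=12] 28==28 emit → i++,j++

15 moves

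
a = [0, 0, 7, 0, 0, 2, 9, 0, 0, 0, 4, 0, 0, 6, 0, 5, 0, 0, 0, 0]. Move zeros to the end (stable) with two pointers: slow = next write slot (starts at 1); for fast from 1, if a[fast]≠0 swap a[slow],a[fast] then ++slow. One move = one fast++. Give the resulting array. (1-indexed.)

[7, 2, 9, 4, 6, 5, 0, 0, 0, 0, 0, 0, 0, 0, 0, 0, 0, 0, 0, 0]

slow=1 fast=1: a[fast]=0, fast++
slow=1 fast=2: a[fast]=0, fast++
slow=1 fast=3: a[fast]=7≠0 swap→a[1]=7, slow++,fast++
slow=2 fast=4: a[fast]=0, fast++
slow=2 fast=5: a[fast]=0, fast++
slow=2 fast=6: a[fast]=2≠0 swap→a[2]=2, slow++,fast++
slow=3 fast=7: a[fast]=9≠0 swap→a[3]=9, slow++,fast++
slow=4 fast=8: a[fast]=0, fast++
slow=4 fast=9: a[fast]=0, fast++
slow=4 fast=10: a[fast]=0, fast++
slow=4 fast=11: a[fast]=4≠0 swap→a[4]=4, slow++,fast++
slow=5 fast=12: a[fast]=0, fast++
slow=5 fast=13: a[fast]=0, fast++
slow=5 fast=14: a[fast]=6≠0 swap→a[5]=6, slow++,fast++
slow=6 fast=15: a[fast]=0, fast++
slow=6 fast=16: a[fast]=5≠0 swap→a[6]=5, slow++,fast++
slow=7 fast=17: a[fast]=0, fast++
slow=7 fast=18: a[fast]=0, fast++
slow=7 fast=19: a[fast]=0, fast++
slow=7 fast=20: a[fast]=0, fast++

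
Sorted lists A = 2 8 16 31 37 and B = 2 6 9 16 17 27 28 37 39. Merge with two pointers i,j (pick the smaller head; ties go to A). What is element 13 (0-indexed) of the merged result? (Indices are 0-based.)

[i=0,j=0] A[i]=2<=B[j]=2 take 2 → i++
[i=1,j=0] A[i]=8>B[j]=2 take 2 → j++
[i=1,j=1] A[i]=8>B[j]=6 take 6 → j++
[i=1,j=2] A[i]=8<=B[j]=9 take 8 → i++
[i=2,j=2] A[i]=16>B[j]=9 take 9 → j++
[i=2,j=3] A[i]=16<=B[j]=16 take 16 → i++
[i=3,j=3] A[i]=31>B[j]=16 take 16 → j++
[i=3,j=4] A[i]=31>B[j]=17 take 17 → j++
[i=3,j=5] A[i]=31>B[j]=27 take 27 → j++
[i=3,j=6] A[i]=31>B[j]=28 take 28 → j++
[i=3,j=7] A[i]=31<=B[j]=37 take 31 → i++
[i=4,j=7] A[i]=37<=B[j]=37 take 37 → i++
[i=5,j=7] A done, take B[j]=37 → j++
[i=5,j=8] A done, take B[j]=39 → j++

merged[13] = 39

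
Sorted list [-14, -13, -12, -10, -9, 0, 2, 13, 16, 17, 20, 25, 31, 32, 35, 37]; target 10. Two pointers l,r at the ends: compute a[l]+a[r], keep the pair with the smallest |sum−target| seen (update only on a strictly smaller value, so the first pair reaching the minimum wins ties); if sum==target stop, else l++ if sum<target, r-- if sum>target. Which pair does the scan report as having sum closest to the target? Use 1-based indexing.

pair (-10, 20) with sum 10 (|Δ|=0)

[1,16] -14+37=23 d=13 * → r--
[1,15] -14+35=21 d=11 * → r--
[1,14] -14+32=18 d=8 * → r--
[1,13] -14+31=17 d=7 * → r--
[1,12] -14+25=11 d=1 * → r--
[1,11] -14+20=6 d=4 → l++
[2,11] -13+20=7 d=3 → l++
[3,11] -12+20=8 d=2 → l++
[4,11] -10+20=10 d=0 * → stop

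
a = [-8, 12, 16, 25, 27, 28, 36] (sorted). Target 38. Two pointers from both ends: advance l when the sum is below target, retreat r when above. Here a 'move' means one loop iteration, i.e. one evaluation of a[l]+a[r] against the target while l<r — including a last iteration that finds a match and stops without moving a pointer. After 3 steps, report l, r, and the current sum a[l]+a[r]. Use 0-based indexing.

[0,6] -8+36=28 <38 → l++
[1,6] 12+36=48 >38 → r--
[1,5] 12+28=40 >38 → r--

l=1, r=4, sum=39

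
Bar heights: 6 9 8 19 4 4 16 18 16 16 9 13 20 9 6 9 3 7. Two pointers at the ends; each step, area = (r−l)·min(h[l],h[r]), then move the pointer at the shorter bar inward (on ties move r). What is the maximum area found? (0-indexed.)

max area = 171

[0,17] min(6,7)*17=102 best=102 * → l++
[1,17] min(9,7)*16=112 best=112 * → r--
[1,16] min(9,3)*15=45 best=112 → r--
[1,15] min(9,9)*14=126 best=126 * → r--
[1,14] min(9,6)*13=78 best=126 → r--
[1,13] min(9,9)*12=108 best=126 → r--
[1,12] min(9,20)*11=99 best=126 → l++
[2,12] min(8,20)*10=80 best=126 → l++
[3,12] min(19,20)*9=171 best=171 * → l++
[4,12] min(4,20)*8=32 best=171 → l++
[5,12] min(4,20)*7=28 best=171 → l++
[6,12] min(16,20)*6=96 best=171 → l++
[7,12] min(18,20)*5=90 best=171 → l++
[8,12] min(16,20)*4=64 best=171 → l++
[9,12] min(16,20)*3=48 best=171 → l++
[10,12] min(9,20)*2=18 best=171 → l++
[11,12] min(13,20)*1=13 best=171 → l++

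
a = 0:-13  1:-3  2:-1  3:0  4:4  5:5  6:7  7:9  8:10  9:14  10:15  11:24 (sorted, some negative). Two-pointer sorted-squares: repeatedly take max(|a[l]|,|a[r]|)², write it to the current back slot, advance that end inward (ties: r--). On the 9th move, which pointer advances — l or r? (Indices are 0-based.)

l=0 r=11: |-13|<=|24| out[11]=576, r--
l=0 r=10: |-13|<=|15| out[10]=225, r--
l=0 r=9: |-13|<=|14| out[9]=196, r--
l=0 r=8: |-13|>|10| out[8]=169, l++
l=1 r=8: |-3|<=|10| out[7]=100, r--
l=1 r=7: |-3|<=|9| out[6]=81, r--
l=1 r=6: |-3|<=|7| out[5]=49, r--
l=1 r=5: |-3|<=|5| out[4]=25, r--
l=1 r=4: |-3|<=|4| out[3]=16, r--

r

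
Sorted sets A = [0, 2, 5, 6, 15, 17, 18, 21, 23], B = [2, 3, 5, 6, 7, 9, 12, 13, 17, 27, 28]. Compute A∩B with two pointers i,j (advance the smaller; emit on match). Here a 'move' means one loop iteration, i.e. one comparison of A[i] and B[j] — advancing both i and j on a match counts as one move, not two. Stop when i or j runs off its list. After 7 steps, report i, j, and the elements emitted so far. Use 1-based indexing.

[i=1,j=1] 0<2 → i++
[i=2,j=1] 2==2 emit → i++,j++
[i=3,j=2] 5>3 → j++
[i=3,j=3] 5==5 emit → i++,j++
[i=4,j=4] 6==6 emit → i++,j++
[i=5,j=5] 15>7 → j++
[i=5,j=6] 15>9 → j++

i=5, j=7, emitted=[2, 5, 6]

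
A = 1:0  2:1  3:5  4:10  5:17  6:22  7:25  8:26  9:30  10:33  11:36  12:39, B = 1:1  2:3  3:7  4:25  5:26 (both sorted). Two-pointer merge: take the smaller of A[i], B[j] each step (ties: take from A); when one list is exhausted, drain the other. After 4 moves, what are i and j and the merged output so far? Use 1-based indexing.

i=3, j=3, merged so far=[0, 1, 1, 3]

[i=1,j=1] A[i]=0<=B[j]=1 take 0 → i++
[i=2,j=1] A[i]=1<=B[j]=1 take 1 → i++
[i=3,j=1] A[i]=5>B[j]=1 take 1 → j++
[i=3,j=2] A[i]=5>B[j]=3 take 3 → j++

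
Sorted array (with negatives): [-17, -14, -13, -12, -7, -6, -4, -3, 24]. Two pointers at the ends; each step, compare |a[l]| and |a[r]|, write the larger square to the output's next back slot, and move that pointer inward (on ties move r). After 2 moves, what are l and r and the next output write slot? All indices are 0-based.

l=0 r=8: |-17|<=|24| out[8]=576, r--
l=0 r=7: |-17|>|-3| out[7]=289, l++

l=1, r=7, next write slot=6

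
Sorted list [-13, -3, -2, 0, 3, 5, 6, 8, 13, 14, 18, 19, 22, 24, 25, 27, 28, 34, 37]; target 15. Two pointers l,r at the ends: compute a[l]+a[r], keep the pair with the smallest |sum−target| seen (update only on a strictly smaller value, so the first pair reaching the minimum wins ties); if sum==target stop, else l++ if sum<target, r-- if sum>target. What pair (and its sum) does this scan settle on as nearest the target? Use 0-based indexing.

pair (-13, 28) with sum 15 (|Δ|=0)

l=0 r=18: -13+37=24 d=9 *, r--
l=0 r=17: -13+34=21 d=6 *, r--
l=0 r=16: -13+28=15 d=0 *, stop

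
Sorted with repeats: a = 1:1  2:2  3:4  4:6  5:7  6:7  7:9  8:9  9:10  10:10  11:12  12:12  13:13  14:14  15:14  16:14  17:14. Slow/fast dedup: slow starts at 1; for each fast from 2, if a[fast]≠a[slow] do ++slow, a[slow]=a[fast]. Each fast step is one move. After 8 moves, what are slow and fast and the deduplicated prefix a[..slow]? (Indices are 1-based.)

slow=7, fast=10, prefix=[1, 2, 4, 6, 7, 9, 10]

slow=1 fast=2: a[fast]=2≠a[slow]=1 write a[2]=2, slow++,fast++
slow=2 fast=3: a[fast]=4≠a[slow]=2 write a[3]=4, slow++,fast++
slow=3 fast=4: a[fast]=6≠a[slow]=4 write a[4]=6, slow++,fast++
slow=4 fast=5: a[fast]=7≠a[slow]=6 write a[5]=7, slow++,fast++
slow=5 fast=6: a[fast]=7=a[slow] dup, fast++
slow=5 fast=7: a[fast]=9≠a[slow]=7 write a[6]=9, slow++,fast++
slow=6 fast=8: a[fast]=9=a[slow] dup, fast++
slow=6 fast=9: a[fast]=10≠a[slow]=9 write a[7]=10, slow++,fast++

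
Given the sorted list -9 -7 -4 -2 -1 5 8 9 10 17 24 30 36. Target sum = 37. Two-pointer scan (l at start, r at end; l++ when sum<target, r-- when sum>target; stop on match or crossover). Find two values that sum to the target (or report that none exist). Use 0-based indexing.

l=0 r=12: -9+36=27 <37, l++
l=1 r=12: -7+36=29 <37, l++
l=2 r=12: -4+36=32 <37, l++
l=3 r=12: -2+36=34 <37, l++
l=4 r=12: -1+36=35 <37, l++
l=5 r=12: 5+36=41 >37, r--
l=5 r=11: 5+30=35 <37, l++
l=6 r=11: 8+30=38 >37, r--
l=6 r=10: 8+24=32 <37, l++
l=7 r=10: 9+24=33 <37, l++
l=8 r=10: 10+24=34 <37, l++
l=9 r=10: 17+24=41 >37, r--

no pair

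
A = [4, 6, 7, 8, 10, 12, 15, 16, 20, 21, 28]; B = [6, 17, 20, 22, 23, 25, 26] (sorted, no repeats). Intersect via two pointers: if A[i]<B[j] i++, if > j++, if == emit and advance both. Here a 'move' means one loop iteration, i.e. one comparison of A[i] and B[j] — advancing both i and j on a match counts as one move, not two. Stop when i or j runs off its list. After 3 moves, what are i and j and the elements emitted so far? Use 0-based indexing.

i=0 j=0: 4<6, i++
i=1 j=0: 6==6 emit, i++,j++
i=2 j=1: 7<17, i++

i=3, j=1, emitted=[6]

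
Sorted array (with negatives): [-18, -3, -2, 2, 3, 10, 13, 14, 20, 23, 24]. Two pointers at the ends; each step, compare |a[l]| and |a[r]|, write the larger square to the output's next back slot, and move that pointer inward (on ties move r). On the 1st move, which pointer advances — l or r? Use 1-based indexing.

r

l=1 r=11: |-18|<=|24| out[11]=576, r--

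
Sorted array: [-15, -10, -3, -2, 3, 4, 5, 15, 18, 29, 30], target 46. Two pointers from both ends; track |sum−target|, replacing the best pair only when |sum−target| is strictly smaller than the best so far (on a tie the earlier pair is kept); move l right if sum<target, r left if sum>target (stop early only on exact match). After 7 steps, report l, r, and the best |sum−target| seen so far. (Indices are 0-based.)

l=7, r=10, best |Δ|=11

[0,10] -15+30=15 d=31 * → l++
[1,10] -10+30=20 d=26 * → l++
[2,10] -3+30=27 d=19 * → l++
[3,10] -2+30=28 d=18 * → l++
[4,10] 3+30=33 d=13 * → l++
[5,10] 4+30=34 d=12 * → l++
[6,10] 5+30=35 d=11 * → l++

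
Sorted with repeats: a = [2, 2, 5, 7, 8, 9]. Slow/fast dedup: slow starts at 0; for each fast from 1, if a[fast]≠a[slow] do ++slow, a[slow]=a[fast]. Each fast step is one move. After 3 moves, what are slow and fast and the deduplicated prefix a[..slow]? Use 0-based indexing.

slow=2, fast=4, prefix=[2, 5, 7]

(s=0,f=1) a[fast]=2=a[slow] dup → fast++
(s=0,f=2) a[fast]=5≠a[slow]=2 write a[1]=5 → slow++,fast++
(s=1,f=3) a[fast]=7≠a[slow]=5 write a[2]=7 → slow++,fast++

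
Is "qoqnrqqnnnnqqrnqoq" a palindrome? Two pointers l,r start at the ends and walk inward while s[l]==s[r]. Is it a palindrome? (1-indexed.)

palindrome

[1,18] 'q'=='q' → l++,r--
[2,17] 'o'=='o' → l++,r--
[3,16] 'q'=='q' → l++,r--
[4,15] 'n'=='n' → l++,r--
[5,14] 'r'=='r' → l++,r--
[6,13] 'q'=='q' → l++,r--
[7,12] 'q'=='q' → l++,r--
[8,11] 'n'=='n' → l++,r--
[9,10] 'n'=='n' → l++,r--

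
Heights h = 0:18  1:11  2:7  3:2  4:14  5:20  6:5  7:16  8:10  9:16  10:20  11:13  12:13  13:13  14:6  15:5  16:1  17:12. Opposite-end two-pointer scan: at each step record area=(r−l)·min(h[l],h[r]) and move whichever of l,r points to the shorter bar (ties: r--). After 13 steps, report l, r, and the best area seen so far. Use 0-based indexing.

l=0 r=17: min(18,12)*17=204 best=204 *, r--
l=0 r=16: min(18,1)*16=16 best=204, r--
l=0 r=15: min(18,5)*15=75 best=204, r--
l=0 r=14: min(18,6)*14=84 best=204, r--
l=0 r=13: min(18,13)*13=169 best=204, r--
l=0 r=12: min(18,13)*12=156 best=204, r--
l=0 r=11: min(18,13)*11=143 best=204, r--
l=0 r=10: min(18,20)*10=180 best=204, l++
l=1 r=10: min(11,20)*9=99 best=204, l++
l=2 r=10: min(7,20)*8=56 best=204, l++
l=3 r=10: min(2,20)*7=14 best=204, l++
l=4 r=10: min(14,20)*6=84 best=204, l++
l=5 r=10: min(20,20)*5=100 best=204, r--

l=5, r=9, best area=204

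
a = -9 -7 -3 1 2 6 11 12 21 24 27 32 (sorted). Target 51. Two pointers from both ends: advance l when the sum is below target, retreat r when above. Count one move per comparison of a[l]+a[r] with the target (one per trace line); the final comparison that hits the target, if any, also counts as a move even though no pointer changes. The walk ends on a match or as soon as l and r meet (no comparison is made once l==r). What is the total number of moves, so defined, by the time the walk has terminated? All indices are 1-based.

l=1 r=12: -9+32=23 <51, l++
l=2 r=12: -7+32=25 <51, l++
l=3 r=12: -3+32=29 <51, l++
l=4 r=12: 1+32=33 <51, l++
l=5 r=12: 2+32=34 <51, l++
l=6 r=12: 6+32=38 <51, l++
l=7 r=12: 11+32=43 <51, l++
l=8 r=12: 12+32=44 <51, l++
l=9 r=12: 21+32=53 >51, r--
l=9 r=11: 21+27=48 <51, l++
l=10 r=11: 24+27=51, found

11 moves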